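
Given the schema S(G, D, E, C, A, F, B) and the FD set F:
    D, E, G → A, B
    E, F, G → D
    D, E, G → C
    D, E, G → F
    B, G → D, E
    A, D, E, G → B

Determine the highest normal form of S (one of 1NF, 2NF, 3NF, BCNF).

BCNF

Candidate keys: {B, G}, {D, E, G}, {E, F, G}. Prime attributes: {B, D, E, F, G}.
Every FD has a superkey on the left, so the relation is in BCNF.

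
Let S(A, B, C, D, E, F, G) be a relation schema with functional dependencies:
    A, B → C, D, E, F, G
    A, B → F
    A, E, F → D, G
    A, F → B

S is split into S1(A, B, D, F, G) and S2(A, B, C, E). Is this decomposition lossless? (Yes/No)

Yes

S1 ∩ S2 = {A, B}; its closure under F is {A, B, C, D, E, F, G}.
This includes all of S1, so the common attributes are a superkey of S1 — the join is lossless.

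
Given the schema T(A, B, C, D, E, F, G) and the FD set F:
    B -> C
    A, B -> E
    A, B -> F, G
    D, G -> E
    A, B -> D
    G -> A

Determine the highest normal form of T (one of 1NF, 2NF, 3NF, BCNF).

1NF

Candidate keys: {A, B}, {B, G}. Prime attributes: {A, B, G}.
B -> C breaks BCNF: {B}⁺ = {B, C}, so {B} is not a superkey.
B -> C has non-prime {C} on the right and a non-superkey on the left, so 3NF fails.
The proper key subset {B} of {A, B} determines non-prime {C}, so the relation is not even in 2NF.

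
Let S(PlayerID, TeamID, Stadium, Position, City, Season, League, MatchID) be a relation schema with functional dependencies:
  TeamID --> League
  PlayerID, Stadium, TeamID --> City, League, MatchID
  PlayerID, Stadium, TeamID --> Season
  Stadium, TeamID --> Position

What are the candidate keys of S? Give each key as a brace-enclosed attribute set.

No FD produces {PlayerID, Stadium, TeamID}, so they must be in every candidate key.
{PlayerID, Stadium, TeamID} is a candidate key since {PlayerID, Stadium, TeamID}⁺ = {City, League, MatchID, PlayerID, Position, Season, Stadium, TeamID} covers every attribute.
No other minimal set has full closure, so this is the only candidate key.

{PlayerID, Stadium, TeamID}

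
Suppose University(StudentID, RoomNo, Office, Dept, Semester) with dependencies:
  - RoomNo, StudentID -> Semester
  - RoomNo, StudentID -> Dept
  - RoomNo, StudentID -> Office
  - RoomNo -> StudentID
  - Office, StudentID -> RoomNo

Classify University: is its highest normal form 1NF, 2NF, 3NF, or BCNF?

BCNF

Candidate keys: {Office, StudentID}, {RoomNo}. Prime attributes: {Office, RoomNo, StudentID}.
The left-hand side of every FD is a superkey, so BCNF is satisfied.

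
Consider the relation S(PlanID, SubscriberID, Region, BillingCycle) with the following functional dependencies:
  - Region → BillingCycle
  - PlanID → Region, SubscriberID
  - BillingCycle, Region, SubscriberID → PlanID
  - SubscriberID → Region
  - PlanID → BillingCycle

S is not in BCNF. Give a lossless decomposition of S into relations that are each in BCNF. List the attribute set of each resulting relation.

Candidate keys of the original relation: {PlanID}, {SubscriberID}.
Within {BillingCycle, PlanID, Region, SubscriberID}: {Region}⁺ ∩ {BillingCycle, PlanID, Region, SubscriberID} = {BillingCycle, Region}, not the whole set, so Region → BillingCycle violates BCNF; decompose into {BillingCycle, Region} and {PlanID, Region, SubscriberID}.
{BillingCycle, Region} has no BCNF violation.
{PlanID, Region, SubscriberID} has no BCNF violation.

{BillingCycle, Region}; {PlanID, Region, SubscriberID}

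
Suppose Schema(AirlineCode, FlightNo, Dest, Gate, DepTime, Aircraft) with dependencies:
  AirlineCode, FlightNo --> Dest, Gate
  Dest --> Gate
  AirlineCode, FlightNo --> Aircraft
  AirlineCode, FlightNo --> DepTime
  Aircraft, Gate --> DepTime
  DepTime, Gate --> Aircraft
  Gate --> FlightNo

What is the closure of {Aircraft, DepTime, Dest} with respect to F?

Start with {Aircraft, DepTime, Dest}.
Dest --> Gate applies; add {Gate} → now {Aircraft, DepTime, Dest, Gate}.
Gate --> FlightNo applies; add {FlightNo} → now {Aircraft, DepTime, Dest, FlightNo, Gate}.
No further FD applies.

{Aircraft, DepTime, Dest, FlightNo, Gate}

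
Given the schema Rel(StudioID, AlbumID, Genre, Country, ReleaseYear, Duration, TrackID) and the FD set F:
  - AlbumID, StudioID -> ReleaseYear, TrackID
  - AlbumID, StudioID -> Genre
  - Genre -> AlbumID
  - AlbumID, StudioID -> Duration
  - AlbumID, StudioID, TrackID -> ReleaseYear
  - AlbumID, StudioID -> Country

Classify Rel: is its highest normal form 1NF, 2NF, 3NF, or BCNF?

3NF

Candidate keys: {AlbumID, StudioID}, {Genre, StudioID}. Prime attributes: {AlbumID, Genre, StudioID}.
Genre -> AlbumID: {Genre}⁺ = {AlbumID, Genre}, which is not all of the attributes, so the left side is not a superkey — BCNF is violated.
Since {AlbumID} ⊆ prime attributes and every other non-superkey FD also has a prime right side, the schema is in 3NF.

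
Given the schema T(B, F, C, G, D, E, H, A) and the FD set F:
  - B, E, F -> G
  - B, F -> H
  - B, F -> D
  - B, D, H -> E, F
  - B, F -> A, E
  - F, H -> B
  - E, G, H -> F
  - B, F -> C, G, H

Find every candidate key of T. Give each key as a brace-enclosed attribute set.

{B, F}⁺ = {A, B, C, D, E, F, G, H}, which is every attribute, so {B, F} is a candidate key.
{F, H}⁺ = {A, B, C, D, E, F, G, H}, which is every attribute, so {F, H} is a candidate key.
{B, D, H}⁺ = {A, B, C, D, E, F, G, H}, which is every attribute, so {B, D, H} is a candidate key.
{E, G, H}⁺ = {A, B, C, D, E, F, G, H}, which is every attribute, so {E, G, H} is a candidate key.
These are minimal and exhaustive — every other superkey contains one of them.

{B, D, H}, {B, F}, {E, G, H}, {F, H}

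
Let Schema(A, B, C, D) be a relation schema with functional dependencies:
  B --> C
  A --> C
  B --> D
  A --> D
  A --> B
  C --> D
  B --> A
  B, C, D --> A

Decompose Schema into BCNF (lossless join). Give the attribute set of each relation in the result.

{A, B, C}; {C, D}

Candidate keys of the original relation: {A}, {B}.
{A, B, C, D}: {C} determines {C, D} here but is not a superkey — split on C --> D, giving {C, D} and {A, B, C}.
{C, D}: every determinant is a superkey — BCNF.
{A, B, C}: every determinant is a superkey — BCNF.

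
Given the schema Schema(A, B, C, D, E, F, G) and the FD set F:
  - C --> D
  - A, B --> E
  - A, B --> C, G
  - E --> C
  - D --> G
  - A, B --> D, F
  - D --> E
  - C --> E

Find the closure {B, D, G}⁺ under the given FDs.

Start with {B, D, G}.
D --> E applies; add {E} → now {B, D, E, G}.
E --> C applies; add {C} → now {B, C, D, E, G}.
No further FD applies.

{B, C, D, E, G}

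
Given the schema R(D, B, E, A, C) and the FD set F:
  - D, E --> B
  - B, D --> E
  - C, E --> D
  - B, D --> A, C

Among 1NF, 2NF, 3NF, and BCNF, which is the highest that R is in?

BCNF

Candidate keys: {B, D}, {C, E}, {D, E}. Prime attributes: {B, C, D, E}.
Every FD has a superkey on the left, so the relation is in BCNF.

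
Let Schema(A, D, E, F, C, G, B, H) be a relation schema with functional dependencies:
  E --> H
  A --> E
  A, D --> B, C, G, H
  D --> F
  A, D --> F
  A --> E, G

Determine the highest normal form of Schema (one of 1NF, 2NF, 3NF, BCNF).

Candidate key: {A, D}. Prime attributes: {A, D}.
E --> H: {E}⁺ = {E, H}, which is not all of the attributes, so the left side is not a superkey — BCNF is violated.
E --> H has non-prime {H} on the right and a non-superkey on the left, so 3NF fails.
{A} is a proper subset of the key {A, D}, and {A}⁺ contains the non-prime attributes {E, G, H} — a partial dependency, so 2NF is violated.

1NF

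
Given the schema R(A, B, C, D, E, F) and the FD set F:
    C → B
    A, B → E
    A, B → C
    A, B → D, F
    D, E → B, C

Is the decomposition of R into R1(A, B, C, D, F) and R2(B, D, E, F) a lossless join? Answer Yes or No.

R1 ∩ R2 = {B, D, F}; its closure under F is {B, D, F}.
R1 ⊄ {B, D, F} and R2 ⊄ {B, D, F}, so the split is lossy.

No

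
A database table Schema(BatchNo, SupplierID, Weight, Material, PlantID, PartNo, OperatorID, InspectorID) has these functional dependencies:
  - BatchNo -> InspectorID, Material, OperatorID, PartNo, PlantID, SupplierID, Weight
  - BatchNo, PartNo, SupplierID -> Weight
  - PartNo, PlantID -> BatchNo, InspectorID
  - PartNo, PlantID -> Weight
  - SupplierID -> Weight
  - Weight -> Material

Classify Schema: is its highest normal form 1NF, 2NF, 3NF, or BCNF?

Candidate keys: {BatchNo}, {PartNo, PlantID}. Prime attributes: {BatchNo, PartNo, PlantID}.
SupplierID -> Weight breaks BCNF: {SupplierID}⁺ = {Material, SupplierID, Weight}, so {SupplierID} is not a superkey.
SupplierID -> Weight has non-prime {Weight} on the right and a non-superkey on the left, so 3NF fails.
No non-prime attribute depends on a proper subset of any candidate key, so 2NF holds.

2NF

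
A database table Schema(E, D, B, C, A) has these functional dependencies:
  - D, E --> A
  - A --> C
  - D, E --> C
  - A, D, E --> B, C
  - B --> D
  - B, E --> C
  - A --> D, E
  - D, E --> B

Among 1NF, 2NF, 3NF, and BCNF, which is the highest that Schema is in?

3NF

Candidate keys: {A}, {B, E}, {D, E}. Prime attributes: {A, B, D, E}.
B --> D breaks BCNF: {B}⁺ = {B, D}, so {B} is not a superkey.
But every attribute on its right side ({D}) is prime, and the same holds for every other non-superkey FD, so 3NF still holds.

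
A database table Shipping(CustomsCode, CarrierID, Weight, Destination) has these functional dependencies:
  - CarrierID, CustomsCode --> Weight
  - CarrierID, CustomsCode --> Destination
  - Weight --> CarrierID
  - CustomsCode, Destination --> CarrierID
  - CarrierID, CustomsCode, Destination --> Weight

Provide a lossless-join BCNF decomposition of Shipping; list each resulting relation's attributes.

{CarrierID, Weight}; {CustomsCode, Destination, Weight}

Candidate keys of the original relation: {CarrierID, CustomsCode}, {CustomsCode, Destination}, {CustomsCode, Weight}.
Within {CarrierID, CustomsCode, Destination, Weight}: {Weight}⁺ ∩ {CarrierID, CustomsCode, Destination, Weight} = {CarrierID, Weight}, not the whole set, so Weight --> CarrierID violates BCNF; decompose into {CarrierID, Weight} and {CustomsCode, Destination, Weight}.
{CarrierID, Weight}: every determinant is a superkey — BCNF.
{CustomsCode, Destination, Weight}: every determinant is a superkey — BCNF.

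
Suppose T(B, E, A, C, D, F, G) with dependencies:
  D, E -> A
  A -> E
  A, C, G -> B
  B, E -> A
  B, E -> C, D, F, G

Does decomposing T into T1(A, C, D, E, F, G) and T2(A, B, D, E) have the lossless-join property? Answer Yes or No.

No

The shared attributes are {A, D, E} and {A, D, E}⁺ = {A, D, E}.
The closure covers neither T1 nor T2 entirely; the join is not lossless.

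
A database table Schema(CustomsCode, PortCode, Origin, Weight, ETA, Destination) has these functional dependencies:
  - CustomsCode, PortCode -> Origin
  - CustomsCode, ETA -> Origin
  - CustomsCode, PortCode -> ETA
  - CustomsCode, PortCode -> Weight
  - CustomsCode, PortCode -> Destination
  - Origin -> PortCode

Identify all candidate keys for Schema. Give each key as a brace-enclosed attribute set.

No FD produces {CustomsCode}, so it must be in every candidate key.
{CustomsCode, ETA}⁺ = {CustomsCode, Destination, ETA, Origin, PortCode, Weight} — all of the relation — so {CustomsCode, ETA} is a candidate key.
{CustomsCode, Origin}⁺ = {CustomsCode, Destination, ETA, Origin, PortCode, Weight} — all of the relation — so {CustomsCode, Origin} is a candidate key.
{CustomsCode, PortCode}⁺ = {CustomsCode, Destination, ETA, Origin, PortCode, Weight} — all of the relation — so {CustomsCode, PortCode} is a candidate key.
These are minimal and exhaustive — every other superkey contains one of them.

{CustomsCode, ETA}, {CustomsCode, Origin}, {CustomsCode, PortCode}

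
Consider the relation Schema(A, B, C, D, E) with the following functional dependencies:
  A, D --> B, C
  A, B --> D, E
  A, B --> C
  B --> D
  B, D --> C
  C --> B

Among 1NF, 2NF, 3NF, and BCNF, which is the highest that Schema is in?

Candidate keys: {A, B}, {A, C}, {A, D}. Prime attributes: {A, B, C, D}.
For B --> D we have {B}⁺ = {B, C, D}; {B} is not a superkey, so BCNF fails.
But every attribute on its right side ({D}) is prime, and the same holds for every other non-superkey FD, so 3NF still holds.

3NF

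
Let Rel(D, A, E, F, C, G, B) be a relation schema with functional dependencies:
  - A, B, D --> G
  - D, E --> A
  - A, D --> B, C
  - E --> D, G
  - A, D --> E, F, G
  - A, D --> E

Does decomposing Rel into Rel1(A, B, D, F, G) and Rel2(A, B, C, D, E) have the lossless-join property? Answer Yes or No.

Common attributes: {A, B, D}; their closure is {A, B, C, D, E, F, G}.
Since Rel1 ⊆ {A, B, C, D, E, F, G}, the intersection is a superkey of Rel1; the decomposition is lossless.

Yes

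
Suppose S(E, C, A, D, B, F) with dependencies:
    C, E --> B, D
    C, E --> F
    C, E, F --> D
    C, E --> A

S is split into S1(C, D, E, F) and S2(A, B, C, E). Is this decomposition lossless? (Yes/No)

S1 ∩ S2 = {C, E}; its closure under F is {A, B, C, D, E, F}.
This includes all of S1, so the common attributes are a superkey of S1 — the join is lossless.

Yes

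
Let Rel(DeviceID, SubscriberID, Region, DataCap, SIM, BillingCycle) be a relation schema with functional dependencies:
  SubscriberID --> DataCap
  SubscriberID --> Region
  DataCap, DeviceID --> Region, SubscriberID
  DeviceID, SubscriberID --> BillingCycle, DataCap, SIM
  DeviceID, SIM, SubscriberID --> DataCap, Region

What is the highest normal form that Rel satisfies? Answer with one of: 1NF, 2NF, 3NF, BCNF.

1NF

Candidate keys: {DataCap, DeviceID}, {DeviceID, SubscriberID}. Prime attributes: {DataCap, DeviceID, SubscriberID}.
SubscriberID --> DataCap: {SubscriberID}⁺ = {DataCap, Region, SubscriberID}, which is not all of the attributes, so the left side is not a superkey — BCNF is violated.
SubscriberID --> Region has non-prime {Region} on the right and a non-superkey on the left, so 3NF fails.
{SubscriberID} is a proper subset of the key {DeviceID, SubscriberID}, and {SubscriberID}⁺ contains the non-prime attribute {Region} — a partial dependency, so 2NF is violated.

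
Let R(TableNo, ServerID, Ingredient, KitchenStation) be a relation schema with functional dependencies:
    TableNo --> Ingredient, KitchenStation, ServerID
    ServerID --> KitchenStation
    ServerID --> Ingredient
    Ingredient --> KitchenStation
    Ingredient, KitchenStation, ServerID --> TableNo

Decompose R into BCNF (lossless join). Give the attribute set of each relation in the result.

{Ingredient, KitchenStation}; {Ingredient, ServerID, TableNo}

Candidate keys of the original relation: {ServerID}, {TableNo}.
{Ingredient, KitchenStation, ServerID, TableNo}: {Ingredient} determines {Ingredient, KitchenStation} here but is not a superkey — split on Ingredient --> KitchenStation, giving {Ingredient, KitchenStation} and {Ingredient, ServerID, TableNo}.
{Ingredient, KitchenStation} has no BCNF violation.
{Ingredient, ServerID, TableNo} has no BCNF violation.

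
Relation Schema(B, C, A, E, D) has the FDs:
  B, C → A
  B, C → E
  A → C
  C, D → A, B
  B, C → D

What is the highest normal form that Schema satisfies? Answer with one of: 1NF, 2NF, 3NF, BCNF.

3NF

Candidate keys: {A, B}, {A, D}, {B, C}, {C, D}. Prime attributes: {A, B, C, D}.
A → C: {A}⁺ = {A, C}, which is not all of the attributes, so the left side is not a superkey — BCNF is violated.
Its right-hand attributes {C} are all prime, as are those of every other non-superkey FD — the relation is in 3NF.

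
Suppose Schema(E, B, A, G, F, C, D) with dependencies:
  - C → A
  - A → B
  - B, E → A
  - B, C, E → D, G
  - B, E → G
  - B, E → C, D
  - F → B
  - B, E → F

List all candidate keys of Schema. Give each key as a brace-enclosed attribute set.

{A, E}, {B, E}, {C, E}, {E, F}

Attributes never on any right-hand side: {E} — every candidate key must contain it.
Closure of {A, E} is {A, B, C, D, E, F, G}, the whole schema; {A, E} is a candidate key.
Closure of {B, E} is {A, B, C, D, E, F, G}, the whole schema; {B, E} is a candidate key.
Closure of {C, E} is {A, B, C, D, E, F, G}, the whole schema; {C, E} is a candidate key.
Closure of {E, F} is {A, B, C, D, E, F, G}, the whole schema; {E, F} is a candidate key.
Any other superkey properly contains one of these, so there are no further candidate keys.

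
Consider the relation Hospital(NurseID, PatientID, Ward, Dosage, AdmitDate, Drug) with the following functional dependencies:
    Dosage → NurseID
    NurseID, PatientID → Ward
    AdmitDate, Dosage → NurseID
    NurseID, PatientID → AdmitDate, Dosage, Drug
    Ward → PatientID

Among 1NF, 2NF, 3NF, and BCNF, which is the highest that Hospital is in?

Candidate keys: {Dosage, PatientID}, {Dosage, Ward}, {NurseID, PatientID}, {NurseID, Ward}. Prime attributes: {Dosage, NurseID, PatientID, Ward}.
For Dosage → NurseID we have {Dosage}⁺ = {Dosage, NurseID}; {Dosage} is not a superkey, so BCNF fails.
Its right-hand attributes {NurseID} are all prime, as are those of every other non-superkey FD — the relation is in 3NF.

3NF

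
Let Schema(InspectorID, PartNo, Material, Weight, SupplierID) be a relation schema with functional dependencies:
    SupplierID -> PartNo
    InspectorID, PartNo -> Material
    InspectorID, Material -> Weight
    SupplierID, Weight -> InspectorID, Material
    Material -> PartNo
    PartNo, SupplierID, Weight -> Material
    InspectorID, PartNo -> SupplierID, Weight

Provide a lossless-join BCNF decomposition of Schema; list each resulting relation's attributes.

{InspectorID, Material, SupplierID, Weight}; {PartNo, SupplierID}

Candidate keys of the original relation: {InspectorID, Material}, {InspectorID, PartNo}, {InspectorID, SupplierID}, {SupplierID, Weight}.
Within {InspectorID, Material, PartNo, SupplierID, Weight}: {SupplierID}⁺ ∩ {InspectorID, Material, PartNo, SupplierID, Weight} = {PartNo, SupplierID}, not the whole set, so SupplierID -> PartNo violates BCNF; decompose into {PartNo, SupplierID} and {InspectorID, Material, SupplierID, Weight}.
{PartNo, SupplierID} is in BCNF.
{InspectorID, Material, SupplierID, Weight} is in BCNF.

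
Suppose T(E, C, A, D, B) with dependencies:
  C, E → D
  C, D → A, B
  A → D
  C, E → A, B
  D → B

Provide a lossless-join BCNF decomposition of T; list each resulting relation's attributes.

{A, C}; {A, D}; {B, D}; {C, D, E}

Candidate key of the original relation: {C, E}.
{A, B, C, D, E}: {C, D} determines {A, B, C, D} here but is not a superkey — split on C, D → A, B, giving {A, B, C, D} and {C, D, E}.
{A, B, C, D}: {A} determines {A, B, D} here but is not a superkey — split on A → B, D, giving {A, B, D} and {A, C}.
{A, B, D}: {D} determines {B, D} here but is not a superkey — split on D → B, giving {B, D} and {A, D}.
{B, D} has no BCNF violation.
{A, D} has no BCNF violation.
{A, C} has no BCNF violation.
{C, D, E} has no BCNF violation.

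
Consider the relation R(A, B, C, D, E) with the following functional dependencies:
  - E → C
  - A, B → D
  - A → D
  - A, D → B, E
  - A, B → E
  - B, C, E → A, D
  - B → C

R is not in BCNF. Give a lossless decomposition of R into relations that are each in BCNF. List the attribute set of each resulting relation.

{A, B, D, E}; {C, E}

Candidate keys of the original relation: {A}, {B, E}.
Within {A, B, C, D, E}: {E}⁺ ∩ {A, B, C, D, E} = {C, E}, not the whole set, so E → C violates BCNF; decompose into {C, E} and {A, B, D, E}.
{C, E}: every determinant is a superkey — BCNF.
{A, B, D, E}: every determinant is a superkey — BCNF.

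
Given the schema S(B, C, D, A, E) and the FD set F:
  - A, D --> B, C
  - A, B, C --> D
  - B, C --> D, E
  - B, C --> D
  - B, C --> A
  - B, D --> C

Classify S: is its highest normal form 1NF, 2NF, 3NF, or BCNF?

BCNF

Candidate keys: {A, D}, {B, C}, {B, D}. Prime attributes: {A, B, C, D}.
The left-hand side of every FD is a superkey, so BCNF is satisfied.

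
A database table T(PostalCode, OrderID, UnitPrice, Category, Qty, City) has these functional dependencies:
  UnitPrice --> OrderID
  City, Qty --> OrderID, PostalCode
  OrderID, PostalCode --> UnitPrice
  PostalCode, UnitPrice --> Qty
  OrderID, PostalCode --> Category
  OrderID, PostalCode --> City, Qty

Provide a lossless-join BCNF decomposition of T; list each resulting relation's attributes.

{Category, City, PostalCode, Qty, UnitPrice}; {OrderID, UnitPrice}

Candidate keys of the original relation: {City, Qty}, {OrderID, PostalCode}, {PostalCode, UnitPrice}.
In {Category, City, OrderID, PostalCode, Qty, UnitPrice}, {UnitPrice} is not a superkey ({UnitPrice}⁺ restricted to this set is {OrderID, UnitPrice}), so split on UnitPrice --> OrderID into {OrderID, UnitPrice} and {Category, City, PostalCode, Qty, UnitPrice}.
{OrderID, UnitPrice} has no BCNF violation.
{Category, City, PostalCode, Qty, UnitPrice} has no BCNF violation.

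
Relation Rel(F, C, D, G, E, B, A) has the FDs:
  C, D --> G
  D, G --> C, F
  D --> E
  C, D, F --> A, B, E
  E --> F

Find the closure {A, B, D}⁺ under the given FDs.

Start with {A, B, D}.
D --> E applies; add {E} → now {A, B, D, E}.
E --> F applies; add {F} → now {A, B, D, E, F}.
No further FD applies.

{A, B, D, E, F}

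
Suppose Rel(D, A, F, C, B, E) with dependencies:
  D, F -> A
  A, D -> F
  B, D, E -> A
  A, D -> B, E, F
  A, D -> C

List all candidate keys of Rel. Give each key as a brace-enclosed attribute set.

Attributes never on any right-hand side: {D} — every candidate key must contain it.
{A, D} is a candidate key since {A, D}⁺ = {A, B, C, D, E, F} covers every attribute.
{D, F} is a candidate key since {D, F}⁺ = {A, B, C, D, E, F} covers every attribute.
{B, D, E} is a candidate key since {B, D, E}⁺ = {A, B, C, D, E, F} covers every attribute.
These are minimal and exhaustive — every other superkey contains one of them.

{A, D}, {B, D, E}, {D, F}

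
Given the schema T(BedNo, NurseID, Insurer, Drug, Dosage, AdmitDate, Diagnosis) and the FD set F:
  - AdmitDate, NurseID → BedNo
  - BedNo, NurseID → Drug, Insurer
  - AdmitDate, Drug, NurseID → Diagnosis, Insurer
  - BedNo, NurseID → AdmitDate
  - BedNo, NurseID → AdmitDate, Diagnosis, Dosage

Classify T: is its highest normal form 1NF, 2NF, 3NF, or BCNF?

BCNF

Candidate keys: {AdmitDate, NurseID}, {BedNo, NurseID}. Prime attributes: {AdmitDate, BedNo, NurseID}.
Every FD has a superkey on the left, so the relation is in BCNF.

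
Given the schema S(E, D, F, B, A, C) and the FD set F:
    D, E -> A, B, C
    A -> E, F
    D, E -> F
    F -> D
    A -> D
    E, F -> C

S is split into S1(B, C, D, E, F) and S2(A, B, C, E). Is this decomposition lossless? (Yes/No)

No

Common attributes: {B, C, E}; their closure is {B, C, E}.
The closure covers neither S1 nor S2 entirely; the join is not lossless.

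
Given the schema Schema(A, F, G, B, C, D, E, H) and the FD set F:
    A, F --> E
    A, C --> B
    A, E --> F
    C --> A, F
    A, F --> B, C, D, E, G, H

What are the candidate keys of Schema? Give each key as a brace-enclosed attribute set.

{A, E}, {A, F}, {C}

{C}⁺ = {A, B, C, D, E, F, G, H} — all of the relation — so {C} is a candidate key.
{A, E}⁺ = {A, B, C, D, E, F, G, H} — all of the relation — so {A, E} is a candidate key.
{A, F}⁺ = {A, B, C, D, E, F, G, H} — all of the relation — so {A, F} is a candidate key.
Any other superkey properly contains one of these, so there are no further candidate keys.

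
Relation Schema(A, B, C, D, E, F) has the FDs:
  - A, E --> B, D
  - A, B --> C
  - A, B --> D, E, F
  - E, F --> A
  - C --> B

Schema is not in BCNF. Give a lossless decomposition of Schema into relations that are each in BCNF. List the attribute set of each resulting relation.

{A, C, D, E, F}; {B, C}

Candidate keys of the original relation: {A, B}, {A, C}, {A, E}, {E, F}.
Within {A, B, C, D, E, F}: {C}⁺ ∩ {A, B, C, D, E, F} = {B, C}, not the whole set, so C --> B violates BCNF; decompose into {B, C} and {A, C, D, E, F}.
{B, C} has no BCNF violation.
{A, C, D, E, F} has no BCNF violation.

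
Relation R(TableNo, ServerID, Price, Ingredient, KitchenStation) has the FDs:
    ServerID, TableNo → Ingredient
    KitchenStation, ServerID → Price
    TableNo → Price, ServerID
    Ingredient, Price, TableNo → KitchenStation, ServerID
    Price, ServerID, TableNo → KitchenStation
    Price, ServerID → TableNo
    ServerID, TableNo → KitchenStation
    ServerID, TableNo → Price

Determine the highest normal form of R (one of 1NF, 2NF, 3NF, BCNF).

BCNF

Candidate keys: {KitchenStation, ServerID}, {Price, ServerID}, {TableNo}. Prime attributes: {KitchenStation, Price, ServerID, TableNo}.
The left-hand side of every FD is a superkey, so BCNF is satisfied.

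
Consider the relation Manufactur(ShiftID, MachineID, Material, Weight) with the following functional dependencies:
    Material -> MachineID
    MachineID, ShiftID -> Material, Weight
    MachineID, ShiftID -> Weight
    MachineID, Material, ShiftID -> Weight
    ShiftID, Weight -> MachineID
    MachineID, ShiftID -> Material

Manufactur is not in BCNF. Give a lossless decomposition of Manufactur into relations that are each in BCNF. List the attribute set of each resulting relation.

Candidate keys of the original relation: {MachineID, ShiftID}, {Material, ShiftID}, {ShiftID, Weight}.
Within {MachineID, Material, ShiftID, Weight}: {Material}⁺ ∩ {MachineID, Material, ShiftID, Weight} = {MachineID, Material}, not the whole set, so Material -> MachineID violates BCNF; decompose into {MachineID, Material} and {Material, ShiftID, Weight}.
{MachineID, Material} is in BCNF.
{Material, ShiftID, Weight} is in BCNF.

{MachineID, Material}; {Material, ShiftID, Weight}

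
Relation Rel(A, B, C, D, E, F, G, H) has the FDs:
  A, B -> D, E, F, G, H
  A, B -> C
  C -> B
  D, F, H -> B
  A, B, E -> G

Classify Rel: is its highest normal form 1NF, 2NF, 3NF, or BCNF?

Candidate keys: {A, B}, {A, C}, {A, D, F, H}. Prime attributes: {A, B, C, D, F, H}.
C -> B: {C}⁺ = {B, C}, which is not all of the attributes, so the left side is not a superkey — BCNF is violated.
But every attribute on its right side ({B}) is prime, and the same holds for every other non-superkey FD, so 3NF still holds.

3NF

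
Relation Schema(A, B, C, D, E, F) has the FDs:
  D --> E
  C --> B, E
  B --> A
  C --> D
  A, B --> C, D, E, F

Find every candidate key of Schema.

{B} is a candidate key since {B}⁺ = {A, B, C, D, E, F} covers every attribute.
{C} is a candidate key since {C}⁺ = {A, B, C, D, E, F} covers every attribute.
These are minimal and exhaustive — every other superkey contains one of them.

{B}, {C}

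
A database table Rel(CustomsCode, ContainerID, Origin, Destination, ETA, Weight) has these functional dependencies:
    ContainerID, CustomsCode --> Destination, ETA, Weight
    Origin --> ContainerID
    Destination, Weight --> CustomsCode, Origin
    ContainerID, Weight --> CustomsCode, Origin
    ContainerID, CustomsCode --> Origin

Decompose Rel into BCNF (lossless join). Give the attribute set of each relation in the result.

Candidate keys of the original relation: {ContainerID, CustomsCode}, {ContainerID, Weight}, {CustomsCode, Origin}, {Destination, Weight}, {Origin, Weight}.
{ContainerID, CustomsCode, Destination, ETA, Origin, Weight}: {Origin} determines {ContainerID, Origin} here but is not a superkey — split on Origin --> ContainerID, giving {ContainerID, Origin} and {CustomsCode, Destination, ETA, Origin, Weight}.
{ContainerID, Origin}: every determinant is a superkey — BCNF.
{CustomsCode, Destination, ETA, Origin, Weight}: every determinant is a superkey — BCNF.

{ContainerID, Origin}; {CustomsCode, Destination, ETA, Origin, Weight}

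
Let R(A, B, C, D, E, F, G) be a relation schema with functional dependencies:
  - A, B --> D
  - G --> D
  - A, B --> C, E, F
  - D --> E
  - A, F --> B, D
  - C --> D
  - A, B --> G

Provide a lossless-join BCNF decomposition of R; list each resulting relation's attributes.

Candidate keys of the original relation: {A, B}, {A, F}.
Within {A, B, C, D, E, F, G}: {G}⁺ ∩ {A, B, C, D, E, F, G} = {D, E, G}, not the whole set, so G --> D, E violates BCNF; decompose into {D, E, G} and {A, B, C, F, G}.
Within {D, E, G}: {D}⁺ ∩ {D, E, G} = {D, E}, not the whole set, so D --> E violates BCNF; decompose into {D, E} and {D, G}.
{D, E} has no BCNF violation.
{D, G} has no BCNF violation.
{A, B, C, F, G} has no BCNF violation.

{A, B, C, F, G}; {D, E}; {D, G}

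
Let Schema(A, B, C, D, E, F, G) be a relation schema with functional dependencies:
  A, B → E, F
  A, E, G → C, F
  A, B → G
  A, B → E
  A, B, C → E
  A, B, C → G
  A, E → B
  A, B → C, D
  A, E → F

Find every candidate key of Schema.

{A, B}, {A, E}

Attributes never on any right-hand side: {A} — every candidate key must contain it.
{A, B}⁺ = {A, B, C, D, E, F, G} — all of the relation — so {A, B} is a candidate key.
{A, E}⁺ = {A, B, C, D, E, F, G} — all of the relation — so {A, E} is a candidate key.
Any other superkey properly contains one of these, so there are no further candidate keys.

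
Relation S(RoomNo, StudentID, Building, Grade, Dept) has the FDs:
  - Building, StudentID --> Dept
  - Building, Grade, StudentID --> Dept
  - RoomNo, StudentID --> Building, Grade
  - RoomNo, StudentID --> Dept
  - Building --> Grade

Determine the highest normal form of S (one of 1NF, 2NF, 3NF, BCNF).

2NF

Candidate key: {RoomNo, StudentID}. Prime attributes: {RoomNo, StudentID}.
Building, StudentID --> Dept breaks BCNF: {Building, StudentID}⁺ = {Building, Dept, Grade, StudentID}, so {Building, StudentID} is not a superkey.
Because {Dept} is non-prime and the left side of Building, StudentID --> Dept is not a superkey, the relation is not in 3NF.
No proper subset of a key has a non-prime attribute in its closure, so there is no partial dependency; 2NF holds.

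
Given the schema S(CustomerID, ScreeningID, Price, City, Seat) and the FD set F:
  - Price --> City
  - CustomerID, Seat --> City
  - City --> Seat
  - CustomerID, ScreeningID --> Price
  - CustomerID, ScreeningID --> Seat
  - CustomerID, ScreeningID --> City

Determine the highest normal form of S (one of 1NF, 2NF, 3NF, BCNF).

2NF

Candidate key: {CustomerID, ScreeningID}. Prime attributes: {CustomerID, ScreeningID}.
Price --> City: {Price}⁺ = {City, Price, Seat}, which is not all of the attributes, so the left side is not a superkey — BCNF is violated.
Because {City} is non-prime and the left side of Price --> City is not a superkey, the relation is not in 3NF.
No proper subset of a key has a non-prime attribute in its closure, so there is no partial dependency; 2NF holds.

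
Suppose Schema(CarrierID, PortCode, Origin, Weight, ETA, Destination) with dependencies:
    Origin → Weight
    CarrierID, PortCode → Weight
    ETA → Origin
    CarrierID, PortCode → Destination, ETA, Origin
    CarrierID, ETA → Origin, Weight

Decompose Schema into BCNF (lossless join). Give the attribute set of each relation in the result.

{CarrierID, Destination, ETA, PortCode}; {ETA, Origin}; {Origin, Weight}

Candidate key of the original relation: {CarrierID, PortCode}.
In {CarrierID, Destination, ETA, Origin, PortCode, Weight}, {Origin} is not a superkey ({Origin}⁺ restricted to this set is {Origin, Weight}), so split on Origin → Weight into {Origin, Weight} and {CarrierID, Destination, ETA, Origin, PortCode}.
{Origin, Weight}: every determinant is a superkey — BCNF.
In {CarrierID, Destination, ETA, Origin, PortCode}, {ETA} is not a superkey ({ETA}⁺ restricted to this set is {ETA, Origin}), so split on ETA → Origin into {ETA, Origin} and {CarrierID, Destination, ETA, PortCode}.
{ETA, Origin}: every determinant is a superkey — BCNF.
{CarrierID, Destination, ETA, PortCode}: every determinant is a superkey — BCNF.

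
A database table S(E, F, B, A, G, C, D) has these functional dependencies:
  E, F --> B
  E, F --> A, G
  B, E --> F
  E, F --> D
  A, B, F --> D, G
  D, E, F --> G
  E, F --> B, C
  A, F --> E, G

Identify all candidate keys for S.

{A, F}, {B, E}, {E, F}

{A, F}⁺ = {A, B, C, D, E, F, G}, which is every attribute, so {A, F} is a candidate key.
{B, E}⁺ = {A, B, C, D, E, F, G}, which is every attribute, so {B, E} is a candidate key.
{E, F}⁺ = {A, B, C, D, E, F, G}, which is every attribute, so {E, F} is a candidate key.
These are minimal and exhaustive — every other superkey contains one of them.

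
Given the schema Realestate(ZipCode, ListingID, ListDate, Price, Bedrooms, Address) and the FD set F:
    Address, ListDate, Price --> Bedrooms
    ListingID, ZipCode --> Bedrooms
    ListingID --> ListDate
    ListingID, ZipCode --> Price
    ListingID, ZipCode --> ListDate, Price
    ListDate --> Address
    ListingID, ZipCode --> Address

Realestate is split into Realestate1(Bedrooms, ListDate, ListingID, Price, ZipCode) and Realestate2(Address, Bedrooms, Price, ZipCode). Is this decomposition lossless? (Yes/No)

No

Common attributes: {Bedrooms, Price, ZipCode}; their closure is {Bedrooms, Price, ZipCode}.
The closure covers neither Realestate1 nor Realestate2 entirely; the join is not lossless.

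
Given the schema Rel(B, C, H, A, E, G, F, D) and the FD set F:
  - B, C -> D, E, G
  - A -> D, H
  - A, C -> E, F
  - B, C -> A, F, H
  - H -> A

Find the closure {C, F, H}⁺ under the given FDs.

{A, C, D, E, F, H}

Start with {C, F, H}.
H -> A applies; add {A} → now {A, C, F, H}.
A -> D, H applies; add {D} → now {A, C, D, F, H}.
A, C -> E, F applies; add {E} → now {A, C, D, E, F, H}.
No further FD applies.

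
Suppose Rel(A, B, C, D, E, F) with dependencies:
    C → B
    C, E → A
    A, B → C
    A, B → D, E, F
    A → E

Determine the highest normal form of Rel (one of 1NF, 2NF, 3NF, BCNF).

3NF

Candidate keys: {A, B}, {A, C}, {C, E}. Prime attributes: {A, B, C, E}.
For C → B we have {C}⁺ = {B, C}; {C} is not a superkey, so BCNF fails.
Since {B} ⊆ prime attributes and every other non-superkey FD also has a prime right side, the schema is in 3NF.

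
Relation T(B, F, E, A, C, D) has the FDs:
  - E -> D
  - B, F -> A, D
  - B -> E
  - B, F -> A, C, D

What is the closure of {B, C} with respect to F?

{B, C, D, E}

Start with {B, C}.
B -> E applies; add {E} → now {B, C, E}.
E -> D applies; add {D} → now {B, C, D, E}.
No further FD applies.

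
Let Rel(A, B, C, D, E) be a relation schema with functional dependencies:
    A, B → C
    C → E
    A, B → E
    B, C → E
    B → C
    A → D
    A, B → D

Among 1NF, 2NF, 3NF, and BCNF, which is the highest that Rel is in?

1NF

Candidate key: {A, B}. Prime attributes: {A, B}.
C → E: {C}⁺ = {C, E}, which is not all of the attributes, so the left side is not a superkey — BCNF is violated.
C → E determines the non-prime attribute {E} from a non-superkey — 3NF is violated.
Since {A} ⊂ {A, B} and {A}⁺ ⊇ {D} with {D} non-prime, there is a partial dependency; 2NF fails.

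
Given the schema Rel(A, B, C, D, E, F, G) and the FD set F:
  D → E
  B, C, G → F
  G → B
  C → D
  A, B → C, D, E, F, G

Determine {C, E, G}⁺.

Start with {C, E, G}.
G → B applies; add {B} → now {B, C, E, G}.
C → D applies; add {D} → now {B, C, D, E, G}.
B, C, G → F applies; add {F} → now {B, C, D, E, F, G}.
No further FD applies.

{B, C, D, E, F, G}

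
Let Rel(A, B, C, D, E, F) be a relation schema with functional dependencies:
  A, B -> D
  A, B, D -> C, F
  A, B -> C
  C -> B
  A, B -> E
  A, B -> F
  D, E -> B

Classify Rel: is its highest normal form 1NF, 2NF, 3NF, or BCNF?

3NF

Candidate keys: {A, B}, {A, C}, {A, D, E}. Prime attributes: {A, B, C, D, E}.
For C -> B we have {C}⁺ = {B, C}; {C} is not a superkey, so BCNF fails.
Its right-hand attributes {B} are all prime, as are those of every other non-superkey FD — the relation is in 3NF.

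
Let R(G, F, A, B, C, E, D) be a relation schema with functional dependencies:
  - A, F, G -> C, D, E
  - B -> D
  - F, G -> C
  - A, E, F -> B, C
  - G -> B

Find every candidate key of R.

{A, F, G}

No FD produces {A, F, G}, so they must be in every candidate key.
{A, F, G}⁺ = {A, B, C, D, E, F, G}, which is every attribute, so {A, F, G} is a candidate key.
No smaller or unrelated set reaches every attribute, so there are no other keys.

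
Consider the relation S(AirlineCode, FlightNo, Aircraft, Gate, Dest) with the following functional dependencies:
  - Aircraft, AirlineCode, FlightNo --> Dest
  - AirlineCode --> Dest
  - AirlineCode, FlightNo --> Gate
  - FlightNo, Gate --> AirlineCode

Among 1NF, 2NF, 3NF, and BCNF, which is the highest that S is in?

Candidate keys: {Aircraft, AirlineCode, FlightNo}, {Aircraft, FlightNo, Gate}. Prime attributes: {Aircraft, AirlineCode, FlightNo, Gate}.
For AirlineCode --> Dest we have {AirlineCode}⁺ = {AirlineCode, Dest}; {AirlineCode} is not a superkey, so BCNF fails.
AirlineCode --> Dest determines the non-prime attribute {Dest} from a non-superkey — 3NF is violated.
Since {AirlineCode} ⊂ {Aircraft, AirlineCode, FlightNo} and {AirlineCode}⁺ ⊇ {Dest} with {Dest} non-prime, there is a partial dependency; 2NF fails.

1NF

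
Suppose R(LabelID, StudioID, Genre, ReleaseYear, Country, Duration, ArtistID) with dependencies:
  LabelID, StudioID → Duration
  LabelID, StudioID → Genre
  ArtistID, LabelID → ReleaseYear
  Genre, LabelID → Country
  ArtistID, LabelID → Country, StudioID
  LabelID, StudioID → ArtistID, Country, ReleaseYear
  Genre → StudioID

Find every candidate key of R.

{LabelID} never appears on the right of any FD, so every key must include it.
Closure of {ArtistID, LabelID} is {ArtistID, Country, Duration, Genre, LabelID, ReleaseYear, StudioID}, the whole schema; {ArtistID, LabelID} is a candidate key.
Closure of {Genre, LabelID} is {ArtistID, Country, Duration, Genre, LabelID, ReleaseYear, StudioID}, the whole schema; {Genre, LabelID} is a candidate key.
Closure of {LabelID, StudioID} is {ArtistID, Country, Duration, Genre, LabelID, ReleaseYear, StudioID}, the whole schema; {LabelID, StudioID} is a candidate key.
Any other superkey properly contains one of these, so there are no further candidate keys.

{ArtistID, LabelID}, {Genre, LabelID}, {LabelID, StudioID}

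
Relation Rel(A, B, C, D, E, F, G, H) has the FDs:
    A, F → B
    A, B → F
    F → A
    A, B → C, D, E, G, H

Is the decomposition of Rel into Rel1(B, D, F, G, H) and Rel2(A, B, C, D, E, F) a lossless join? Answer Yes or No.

Common attributes: {B, D, F}; their closure is {A, B, C, D, E, F, G, H}.
This includes all of Rel1, so the common attributes are a superkey of Rel1 — the join is lossless.

Yes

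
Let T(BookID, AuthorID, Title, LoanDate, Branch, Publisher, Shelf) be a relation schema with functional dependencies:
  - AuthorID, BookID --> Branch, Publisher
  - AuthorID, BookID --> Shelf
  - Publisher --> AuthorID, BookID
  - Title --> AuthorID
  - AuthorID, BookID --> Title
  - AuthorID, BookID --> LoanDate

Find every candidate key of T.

{AuthorID, BookID}, {BookID, Title}, {Publisher}

{Publisher}⁺ = {AuthorID, BookID, Branch, LoanDate, Publisher, Shelf, Title}, which is every attribute, so {Publisher} is a candidate key.
{AuthorID, BookID}⁺ = {AuthorID, BookID, Branch, LoanDate, Publisher, Shelf, Title}, which is every attribute, so {AuthorID, BookID} is a candidate key.
{BookID, Title}⁺ = {AuthorID, BookID, Branch, LoanDate, Publisher, Shelf, Title}, which is every attribute, so {BookID, Title} is a candidate key.
These are minimal and exhaustive — every other superkey contains one of them.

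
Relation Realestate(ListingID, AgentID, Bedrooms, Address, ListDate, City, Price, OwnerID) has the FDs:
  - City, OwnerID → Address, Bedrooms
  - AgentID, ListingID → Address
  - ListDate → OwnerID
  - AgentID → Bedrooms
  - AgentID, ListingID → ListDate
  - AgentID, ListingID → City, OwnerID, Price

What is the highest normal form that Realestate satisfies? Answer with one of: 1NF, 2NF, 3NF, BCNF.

Candidate key: {AgentID, ListingID}. Prime attributes: {AgentID, ListingID}.
For City, OwnerID → Address, Bedrooms we have {City, OwnerID}⁺ = {Address, Bedrooms, City, OwnerID}; {City, OwnerID} is not a superkey, so BCNF fails.
Because {Address, Bedrooms} are non-prime and the left side of City, OwnerID → Address, Bedrooms is not a superkey, the relation is not in 3NF.
The proper key subset {AgentID} of {AgentID, ListingID} determines non-prime {Bedrooms}, so the relation is not even in 2NF.

1NF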